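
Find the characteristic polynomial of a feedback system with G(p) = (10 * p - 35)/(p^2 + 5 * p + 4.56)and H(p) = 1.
Characteristic poly = G_den * H_den + G_num * H_num = (p^2 + 5*p + 4.56) + (10*p - 35) = p^2 + 15*p - 30.44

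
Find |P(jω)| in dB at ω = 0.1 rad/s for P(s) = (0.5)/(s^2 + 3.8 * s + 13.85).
Substitute s = j*0.1: P(j0.1) = 0.0361 - 0.000991184j.
|P(j0.1)| = sqrt(Re² + Im²) = 0.03611.
20*log₁₀(0.03611) = -28.85 dB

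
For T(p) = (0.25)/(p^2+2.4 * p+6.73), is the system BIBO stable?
Denominator: p^2 + 2.4*p + 6.73. Poles: -1.2 + 2.3j, -1.2 - 2.3j. All Re(p)<0: Yes (stable)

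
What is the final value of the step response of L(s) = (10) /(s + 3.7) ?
FVT: lim_{t→∞} y(t) = lim_{s→0} s*Y(s) where Y(s) = L(s)/s.
= lim_{s→0} L(s) = L(0) = num(0)/den(0) = 10/3.7 = 2.703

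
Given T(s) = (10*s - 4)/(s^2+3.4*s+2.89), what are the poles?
Set denominator = 0: s^2 + 3.4*s + 2.89 = (s + 1.7)(s + 1.7) = 0 → Poles: -1.7, -1.7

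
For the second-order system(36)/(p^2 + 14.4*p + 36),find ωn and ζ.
Standard form: ωn²/(p²+2ζωn·p+ωn²).
const=36=ωn² → ωn=6, p coeff=14.4=2ζωn → ζ=1.2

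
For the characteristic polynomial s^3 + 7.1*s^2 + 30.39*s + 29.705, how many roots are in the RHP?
s^3 + 7.1*s^2 + 30.39*s + 29.705 = (s + 1.3)(s^2 + 5.8*s + 22.85). Poles: -1.3, -2.9 + 3.8j, -2.9 - 3.8j. RHP poles (Re>0): 0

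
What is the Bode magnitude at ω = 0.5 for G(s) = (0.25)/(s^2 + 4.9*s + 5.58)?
Substitute s = j*0.5: G(j0.5) = 0.0387226 - 0.0177993j.
|G(j0.5)| = sqrt(Re² + Im²) = 0.04262.
20*log₁₀(0.04262) = -27.41 dB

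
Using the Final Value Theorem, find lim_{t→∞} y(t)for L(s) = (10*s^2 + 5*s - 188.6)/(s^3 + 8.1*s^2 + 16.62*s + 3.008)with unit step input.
FVT: lim_{t→∞} y(t) = lim_{s→0} s*Y(s) where Y(s) = L(s)/s.
= lim_{s→0} L(s) = L(0) = num(0)/den(0) = -188.6/3.008 = -62.7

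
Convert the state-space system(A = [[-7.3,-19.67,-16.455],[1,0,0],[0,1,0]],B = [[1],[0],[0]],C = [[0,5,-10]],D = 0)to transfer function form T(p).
T(p) = C(pI - A)⁻¹B + D.
Characteristic polynomial det(pI - A) = p^3 + 7.3*p^2 + 19.67*p + 16.455.
Numerator from C·adj(pI-A)·B + D·det(pI-A) = 5*p - 10.
T(p) = (5*p - 10)/(p^3 + 7.3*p^2 + 19.67*p + 16.455)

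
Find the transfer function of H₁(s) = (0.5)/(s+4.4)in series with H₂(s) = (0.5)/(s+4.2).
Series: H = H₁ · H₂ = (n₁·n₂)/(d₁·d₂).
Num: n₁·n₂ = 0.25. Den: d₁·d₂ = s^2 + 8.6*s + 18.48.
H(s) = (0.25)/(s^2 + 8.6*s + 18.48)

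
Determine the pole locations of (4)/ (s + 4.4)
Set denominator = 0: s + 4.4 = 0 → Poles: -4.4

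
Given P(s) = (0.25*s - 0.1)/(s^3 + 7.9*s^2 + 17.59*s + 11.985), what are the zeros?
Set numerator = 0: 0.25*s - 0.1 = 0 → Zeros: 0.4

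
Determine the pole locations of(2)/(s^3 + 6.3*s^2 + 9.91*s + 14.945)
Set denominator = 0: s^3 + 6.3*s^2 + 9.91*s + 14.945 = (s + 4.9)(s^2 + 1.4*s + 3.05) = 0 → Poles: -0.7 + 1.6j, -0.7 - 1.6j, -4.9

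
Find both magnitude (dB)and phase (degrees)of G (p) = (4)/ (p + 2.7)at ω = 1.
Substitute p = j*1: G(j1) = 1.30277 - 0.482509j.
|G| = 20*log₁₀(sqrt(Re²+Im²)) = 2.86 dB.
∠G = atan2(Im, Re) = -20.32°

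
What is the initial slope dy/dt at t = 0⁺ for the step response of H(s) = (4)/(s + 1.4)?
IVT: y'(0⁺) = lim_{s→∞} s²·Y(s) = lim_{s→∞} s·H(s).
deg(num) = 0, deg(den) = 1, relative degree = 1, so s·H(s) → (leading num)/(leading den) = 4/1 = 4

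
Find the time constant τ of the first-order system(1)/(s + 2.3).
First-order system: τ = -1/pole. Pole = -2.3. τ = -1/(-2.3) = 0.4348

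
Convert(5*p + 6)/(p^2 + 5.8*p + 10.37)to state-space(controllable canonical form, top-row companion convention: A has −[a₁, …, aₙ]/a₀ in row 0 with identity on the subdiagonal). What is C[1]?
Reachable canonical form: C = numerator coefficients (right-aligned, zero-padded to length n).
num = 5*p + 6, C = [[5, 6]].
C[1] = 6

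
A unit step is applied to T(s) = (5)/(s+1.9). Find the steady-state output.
FVT: lim_{t→∞} y(t) = lim_{s→0} s*Y(s) where Y(s) = T(s)/s.
= lim_{s→0} T(s) = T(0) = num(0)/den(0) = 5/1.9 = 2.632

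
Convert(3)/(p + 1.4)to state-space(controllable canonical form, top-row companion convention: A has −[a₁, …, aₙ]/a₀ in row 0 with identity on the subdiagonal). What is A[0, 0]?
Reachable canonical form for den = p + 1.4: top row of A = -[a₁,a₂,...,aₙ]/a₀, ones on the subdiagonal, zeros elsewhere.
A = [[-1.4]].
A[0,0] = -1.4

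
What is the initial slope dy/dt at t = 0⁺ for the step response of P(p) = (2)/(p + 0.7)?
IVT: y'(0⁺) = lim_{p→∞} p²·Y(p) = lim_{p→∞} p·P(p).
deg(num) = 0, deg(den) = 1, relative degree = 1, so p·P(p) → (leading num)/(leading den) = 2/1 = 2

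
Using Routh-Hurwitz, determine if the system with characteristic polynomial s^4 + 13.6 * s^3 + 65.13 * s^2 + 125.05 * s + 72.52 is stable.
Routh array:
s^4: [1, 65.13, 72.52]; s^3: [13.6, 125.05]; s^2: [55.9351, 72.52]; s^1: [107.418]; s^0: [72.52]
First column: [1, 13.6, 55.9351, 107.418, 72.52]. Sign changes = 0.
Yes, stable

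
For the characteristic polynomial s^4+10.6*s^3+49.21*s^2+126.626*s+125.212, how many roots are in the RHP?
s^4 + 10.6*s^3 + 49.21*s^2 + 126.626*s + 125.212 = (s + 2)(s + 4.6)(s^2 + 4*s + 13.61). Poles: -2, -2 + 3.1j, -2 - 3.1j, -4.6. RHP poles (Re>0): 0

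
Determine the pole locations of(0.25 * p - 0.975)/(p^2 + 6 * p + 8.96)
Set denominator = 0: p^2 + 6*p + 8.96 = (p + 3.2)(p + 2.8) = 0 → Poles: -2.8, -3.2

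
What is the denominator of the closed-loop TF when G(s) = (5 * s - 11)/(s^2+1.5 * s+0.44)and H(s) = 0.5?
Characteristic poly = G_den * H_den + G_num * H_num = (s^2 + 1.5*s + 0.44) + (2.5*s - 5.5) = s^2 + 4*s - 5.06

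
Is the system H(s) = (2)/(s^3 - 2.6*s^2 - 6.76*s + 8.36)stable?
Denominator: s^3 - 2.6*s^2 - 6.76*s + 8.36 = (s - 3.8)(s - 1)(s + 2.2). Poles: -2.2, 1, 3.8. All Re(p)<0: No (unstable)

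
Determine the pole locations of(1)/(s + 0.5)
Set denominator = 0: s + 0.5 = 0 → Poles: -0.5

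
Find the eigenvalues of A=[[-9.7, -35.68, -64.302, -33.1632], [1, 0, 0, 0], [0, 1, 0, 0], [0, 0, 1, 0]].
Eigenvalues solve det(λI - A) = 0.
Characteristic polynomial: λ^4 + 9.7*λ^3 + 35.68*λ^2 + 64.302*λ + 33.1632 = 0.
Factor: (λ + 4.7)(λ + 0.8)(λ^2 + 4.2*λ + 8.82) = 0.
Roots: -0.8, -2.1 + 2.1j, -2.1 - 2.1j, -4.7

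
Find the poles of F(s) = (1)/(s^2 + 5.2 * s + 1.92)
Set denominator = 0: s^2 + 5.2*s + 1.92 = (s + 0.4)(s + 4.8) = 0 → Poles: -0.4, -4.8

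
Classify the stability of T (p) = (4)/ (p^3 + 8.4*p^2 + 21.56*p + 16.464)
Denominator: p^3 + 8.4*p^2 + 21.56*p + 16.464 = (p + 4.2)(p + 1.4)(p + 2.8). Poles: -1.4, -2.8, -4.2. Stable (all poles in LHP)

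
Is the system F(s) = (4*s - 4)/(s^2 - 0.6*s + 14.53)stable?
Denominator: s^2 - 0.6*s + 14.53. Poles: 0.3 + 3.8j, 0.3 - 3.8j. All Re(p)<0: No (unstable)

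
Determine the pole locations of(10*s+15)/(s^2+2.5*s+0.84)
Set denominator = 0: s^2 + 2.5*s + 0.84 = (s + 0.4)(s + 2.1) = 0 → Poles: -0.4, -2.1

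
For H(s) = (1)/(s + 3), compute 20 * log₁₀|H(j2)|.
Substitute s = j*2: H(j2) = 0.230769 - 0.153846j.
|H(j2)| = sqrt(Re² + Im²) = 0.2774.
20*log₁₀(0.2774) = -11.14 dB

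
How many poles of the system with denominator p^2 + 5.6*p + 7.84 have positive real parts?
p^2 + 5.6*p + 7.84 = (p + 2.8)(p + 2.8). Poles: -2.8, -2.8. RHP poles (Re>0): 0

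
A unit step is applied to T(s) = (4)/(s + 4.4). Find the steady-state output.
FVT: lim_{t→∞} y(t) = lim_{s→0} s*Y(s) where Y(s) = T(s)/s.
= lim_{s→0} T(s) = T(0) = num(0)/den(0) = 4/4.4 = 0.9091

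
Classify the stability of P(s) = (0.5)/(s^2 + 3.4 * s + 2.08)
Denominator: s^2 + 3.4*s + 2.08 = (s + 0.8)(s + 2.6). Poles: -0.8, -2.6. Stable (all poles in LHP)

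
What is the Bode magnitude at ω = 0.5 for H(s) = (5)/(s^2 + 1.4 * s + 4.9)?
Substitute s = j*0.5: H(j0.5) = 1.05144 - 0.158282j.
|H(j0.5)| = sqrt(Re² + Im²) = 1.063.
20*log₁₀(1.063) = 0.53 dB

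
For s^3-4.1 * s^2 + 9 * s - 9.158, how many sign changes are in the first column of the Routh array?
Routh array:
s^3: [1, 9]; s^2: [-4.1, -9.158]; s^1: [6.76634]; s^0: [-9.158]
First column: [1, -4.1, 6.76634, -9.158]. Sign changes = 3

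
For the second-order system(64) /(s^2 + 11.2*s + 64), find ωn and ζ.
Standard form: ωn²/(s²+2ζωn·s+ωn²).
const=64=ωn² → ωn=8, s coeff=11.2=2ζωn → ζ=0.7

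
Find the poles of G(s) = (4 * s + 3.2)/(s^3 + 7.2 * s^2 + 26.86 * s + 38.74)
Set denominator = 0: s^3 + 7.2*s^2 + 26.86*s + 38.74 = (s + 2.6)(s^2 + 4.6*s + 14.9) = 0 → Poles: -2.3 + 3.1j, -2.3 - 3.1j, -2.6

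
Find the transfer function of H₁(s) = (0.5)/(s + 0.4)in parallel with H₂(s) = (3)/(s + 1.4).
Parallel: H = H₁ + H₂ = (n₁·d₂ + n₂·d₁)/(d₁·d₂).
n₁·d₂ = 0.5*s + 0.7. n₂·d₁ = 3*s + 1.2. Sum = 3.5*s + 1.9. d₁·d₂ = s^2 + 1.8*s + 0.56.
H(s) = (3.5*s + 1.9)/(s^2 + 1.8*s + 0.56)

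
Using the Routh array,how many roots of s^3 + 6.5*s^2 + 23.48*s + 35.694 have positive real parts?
Routh array:
s^3: [1, 23.48]; s^2: [6.5, 35.694]; s^1: [17.9886]; s^0: [35.694]
First column: [1, 6.5, 17.9886, 35.694]. Sign changes = RHP roots = 0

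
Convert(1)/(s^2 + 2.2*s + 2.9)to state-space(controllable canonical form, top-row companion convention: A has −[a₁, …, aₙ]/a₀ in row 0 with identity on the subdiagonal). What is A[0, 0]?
Reachable canonical form for den = s^2 + 2.2*s + 2.9: top row of A = -[a₁,a₂,...,aₙ]/a₀, ones on the subdiagonal, zeros elsewhere.
A = [[-2.2, -2.9], [1, 0]].
A[0,0] = -2.2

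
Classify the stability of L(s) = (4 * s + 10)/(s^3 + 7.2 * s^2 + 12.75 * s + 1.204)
Denominator: s^3 + 7.2*s^2 + 12.75*s + 1.204 = (s + 4.3)(s + 0.1)(s + 2.8). Poles: -0.1, -2.8, -4.3. Stable (all poles in LHP)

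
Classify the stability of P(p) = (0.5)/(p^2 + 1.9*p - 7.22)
Denominator: p^2 + 1.9*p - 7.22 = (p - 1.9)(p + 3.8). Poles: -3.8, 1.9. Unstable (1 pole(s) in RHP)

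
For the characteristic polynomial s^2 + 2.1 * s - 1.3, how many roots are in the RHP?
s^2 + 2.1*s - 1.3 = (s - 0.5)(s + 2.6). Poles: -2.6, 0.5. RHP poles (Re>0): 1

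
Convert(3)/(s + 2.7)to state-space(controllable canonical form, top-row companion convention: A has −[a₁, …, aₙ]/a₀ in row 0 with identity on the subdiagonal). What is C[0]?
Reachable canonical form: C = numerator coefficients (right-aligned, zero-padded to length n).
num = 3, C = [[3]].
C[0] = 3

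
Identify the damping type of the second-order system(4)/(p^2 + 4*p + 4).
Standard form: ωn²/(p²+2ζωn·p+ωn²) gives ωn=2, ζ=1.
Critically damped (ζ = 1)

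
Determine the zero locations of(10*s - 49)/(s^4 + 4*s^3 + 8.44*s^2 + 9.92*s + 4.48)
Set numerator = 0: 10*s - 49 = 0 → Zeros: 4.9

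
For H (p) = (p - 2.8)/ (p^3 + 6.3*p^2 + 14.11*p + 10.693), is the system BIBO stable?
Denominator: p^3 + 6.3*p^2 + 14.11*p + 10.693 = (p + 1.7)(p^2 + 4.6*p + 6.29). Poles: -1.7, -2.3 + 1j, -2.3 - 1j. All Re(p)<0: Yes (stable)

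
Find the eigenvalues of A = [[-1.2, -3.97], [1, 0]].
Eigenvalues solve det(λI - A) = 0.
Characteristic polynomial: λ^2 + 1.2*λ + 3.97 = 0.
Roots: -0.6 + 1.9j, -0.6 - 1.9j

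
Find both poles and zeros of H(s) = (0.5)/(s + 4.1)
Set denominator = 0: s + 4.1 = 0 → Poles: -4.1
Numerator is a nonzero constant (0.5) → Zeros: none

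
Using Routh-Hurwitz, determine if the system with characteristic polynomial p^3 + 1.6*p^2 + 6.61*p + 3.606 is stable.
Routh array:
p^3: [1, 6.61]; p^2: [1.6, 3.606]; p^1: [4.35625]; p^0: [3.606]
First column: [1, 1.6, 4.35625, 3.606]. Sign changes = 0.
Yes, stable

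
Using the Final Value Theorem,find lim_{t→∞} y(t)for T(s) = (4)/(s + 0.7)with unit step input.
FVT: lim_{t→∞} y(t) = lim_{s→0} s*Y(s) where Y(s) = T(s)/s.
= lim_{s→0} T(s) = T(0) = num(0)/den(0) = 4/0.7 = 5.714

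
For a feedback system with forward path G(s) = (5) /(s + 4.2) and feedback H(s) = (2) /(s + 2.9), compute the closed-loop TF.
Closed-loop T = G/(1+GH).
Numerator: G_num * H_den = 5*s + 14.5.
Denominator: G_den * H_den + G_num * H_num = (s^2 + 7.1*s + 12.18) + (10) = s^2 + 7.1*s + 22.18.
T(s) = (5*s + 14.5)/(s^2 + 7.1*s + 22.18)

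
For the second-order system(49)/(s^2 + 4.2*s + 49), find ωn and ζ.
Standard form: ωn²/(s²+2ζωn·s+ωn²).
const=49=ωn² → ωn=7, s coeff=4.2=2ζωn → ζ=0.3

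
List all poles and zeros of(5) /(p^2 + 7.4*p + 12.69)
Set denominator = 0: p^2 + 7.4*p + 12.69 = (p + 2.7)(p + 4.7) = 0 → Poles: -2.7, -4.7
Numerator is a nonzero constant (5) → Zeros: none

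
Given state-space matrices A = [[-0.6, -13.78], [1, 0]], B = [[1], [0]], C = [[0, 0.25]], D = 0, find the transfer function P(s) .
P(s) = C(sI - A)⁻¹B + D.
Characteristic polynomial det(sI - A) = s^2 + 0.6*s + 13.78.
Numerator from C·adj(sI-A)·B + D·det(sI-A) = 0.25.
P(s) = (0.25)/(s^2 + 0.6*s + 13.78)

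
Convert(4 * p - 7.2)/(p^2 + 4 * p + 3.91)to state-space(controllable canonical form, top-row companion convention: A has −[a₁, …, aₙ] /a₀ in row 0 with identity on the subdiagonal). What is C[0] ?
Reachable canonical form: C = numerator coefficients (right-aligned, zero-padded to length n).
num = 4*p - 7.2, C = [[4, -7.2]].
C[0] = 4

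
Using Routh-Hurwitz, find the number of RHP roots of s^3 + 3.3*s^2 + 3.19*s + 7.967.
Routh array:
s^3: [1, 3.19]; s^2: [3.3, 7.967]; s^1: [0.775758]; s^0: [7.967]
First column: [1, 3.3, 0.775758, 7.967]. Sign changes = RHP roots = 0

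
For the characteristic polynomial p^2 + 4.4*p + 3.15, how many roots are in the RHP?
p^2 + 4.4*p + 3.15 = (p + 3.5)(p + 0.9). Poles: -0.9, -3.5. RHP poles (Re>0): 0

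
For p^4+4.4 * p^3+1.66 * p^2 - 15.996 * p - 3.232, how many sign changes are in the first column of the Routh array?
Routh array:
p^4: [1, 1.66, -3.232]; p^3: [4.4, -15.996]; p^2: [5.29545, -3.232]; p^1: [-13.3105]; p^0: [-3.232]
First column: [1, 4.4, 5.29545, -13.3105, -3.232]. Sign changes = 1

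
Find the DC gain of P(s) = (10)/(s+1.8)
DC gain = P(0) = num(0)/den(0) = 10/1.8 = 5.556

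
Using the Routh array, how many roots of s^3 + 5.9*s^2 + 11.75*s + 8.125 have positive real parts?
Routh array:
s^3: [1, 11.75]; s^2: [5.9, 8.125]; s^1: [10.3729]; s^0: [8.125]
First column: [1, 5.9, 10.3729, 8.125]. Sign changes = RHP roots = 0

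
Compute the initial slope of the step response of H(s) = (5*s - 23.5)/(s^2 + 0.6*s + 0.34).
IVT: y'(0⁺) = lim_{s→∞} s²·Y(s) = lim_{s→∞} s·H(s).
deg(num) = 1, deg(den) = 2, relative degree = 1, so s·H(s) → (leading num)/(leading den) = 5/1 = 5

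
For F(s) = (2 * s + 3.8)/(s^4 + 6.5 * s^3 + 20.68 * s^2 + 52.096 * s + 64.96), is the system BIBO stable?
Denominator: s^4 + 6.5*s^3 + 20.68*s^2 + 52.096*s + 64.96 = (s + 2.8)(s + 2.9)(s^2 + 0.8*s + 8). Poles: -0.4 + 2.8j, -0.4 - 2.8j, -2.8, -2.9. All Re(p)<0: Yes (stable)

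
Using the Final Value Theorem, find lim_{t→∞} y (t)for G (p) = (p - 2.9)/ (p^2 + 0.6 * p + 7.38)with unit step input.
FVT: lim_{t→∞} y(t) = lim_{p→0} p*Y(p) where Y(p) = G(p)/p.
= lim_{p→0} G(p) = G(0) = num(0)/den(0) = -2.9/7.38 = -0.393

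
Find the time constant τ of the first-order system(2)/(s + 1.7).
First-order system: τ = -1/pole. Pole = -1.7. τ = -1/(-1.7) = 0.5882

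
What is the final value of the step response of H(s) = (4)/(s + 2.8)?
FVT: lim_{t→∞} y(t) = lim_{s→0} s*Y(s) where Y(s) = H(s)/s.
= lim_{s→0} H(s) = H(0) = num(0)/den(0) = 4/2.8 = 1.429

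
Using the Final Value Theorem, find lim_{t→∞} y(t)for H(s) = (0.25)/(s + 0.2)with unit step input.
FVT: lim_{t→∞} y(t) = lim_{s→0} s*Y(s) where Y(s) = H(s)/s.
= lim_{s→0} H(s) = H(0) = num(0)/den(0) = 0.25/0.2 = 1.25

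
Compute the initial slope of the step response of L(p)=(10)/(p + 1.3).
IVT: y'(0⁺) = lim_{p→∞} p²·Y(p) = lim_{p→∞} p·L(p).
deg(num) = 0, deg(den) = 1, relative degree = 1, so p·L(p) → (leading num)/(leading den) = 10/1 = 10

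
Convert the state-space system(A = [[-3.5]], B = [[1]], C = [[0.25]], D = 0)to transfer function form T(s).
T(s) = C(sI - A)⁻¹B + D.
Characteristic polynomial det(sI - A) = s + 3.5.
Numerator from C·adj(sI-A)·B + D·det(sI-A) = 0.25.
T(s) = (0.25)/(s + 3.5)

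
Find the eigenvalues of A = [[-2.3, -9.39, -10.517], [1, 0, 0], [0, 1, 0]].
Eigenvalues solve det(λI - A) = 0.
Characteristic polynomial: λ^3 + 2.3*λ^2 + 9.39*λ + 10.517 = 0.
Factor: (λ + 1.3)(λ^2 + λ + 8.09) = 0.
Roots: -0.5 + 2.8j, -0.5 - 2.8j, -1.3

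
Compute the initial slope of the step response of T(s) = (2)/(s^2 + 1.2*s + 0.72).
IVT: y'(0⁺) = lim_{s→∞} s²·Y(s) = lim_{s→∞} s·T(s).
deg(num) = 0, deg(den) = 2, relative degree = 2 ≥ 2, so s·T(s) → 0. Initial slope = 0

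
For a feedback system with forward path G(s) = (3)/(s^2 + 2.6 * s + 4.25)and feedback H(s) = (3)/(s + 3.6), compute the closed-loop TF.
Closed-loop T = G/(1+GH).
Numerator: G_num * H_den = 3*s + 10.8.
Denominator: G_den * H_den + G_num * H_num = (s^3 + 6.2*s^2 + 13.61*s + 15.3) + (9) = s^3 + 6.2*s^2 + 13.61*s + 24.3.
T(s) = (3*s + 10.8)/(s^3 + 6.2*s^2 + 13.61*s + 24.3)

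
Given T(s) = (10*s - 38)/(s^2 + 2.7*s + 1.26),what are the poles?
Set denominator = 0: s^2 + 2.7*s + 1.26 = (s + 0.6)(s + 2.1) = 0 → Poles: -0.6, -2.1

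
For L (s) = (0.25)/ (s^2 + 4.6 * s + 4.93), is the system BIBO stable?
Denominator: s^2 + 4.6*s + 4.93 = (s + 2.9)(s + 1.7). Poles: -1.7, -2.9. All Re(p)<0: Yes (stable)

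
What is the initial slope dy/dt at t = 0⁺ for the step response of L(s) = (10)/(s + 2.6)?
IVT: y'(0⁺) = lim_{s→∞} s²·Y(s) = lim_{s→∞} s·L(s).
deg(num) = 0, deg(den) = 1, relative degree = 1, so s·L(s) → (leading num)/(leading den) = 10/1 = 10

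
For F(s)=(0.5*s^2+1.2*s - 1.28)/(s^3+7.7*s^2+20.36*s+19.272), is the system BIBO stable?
Denominator: s^3 + 7.7*s^2 + 20.36*s + 19.272 = (s + 3.3)(s^2 + 4.4*s + 5.84). Poles: -2.2 + 1j, -2.2 - 1j, -3.3. All Re(p)<0: Yes (stable)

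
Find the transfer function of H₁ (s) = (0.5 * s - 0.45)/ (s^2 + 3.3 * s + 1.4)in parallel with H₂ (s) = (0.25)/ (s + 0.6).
Parallel: H = H₁ + H₂ = (n₁·d₂ + n₂·d₁)/(d₁·d₂).
n₁·d₂ = 0.5*s^2 - 0.15*s - 0.27. n₂·d₁ = 0.25*s^2 + 0.825*s + 0.35. Sum = 0.75*s^2 + 0.675*s + 0.08. d₁·d₂ = s^3 + 3.9*s^2 + 3.38*s + 0.84.
H(s) = (0.75*s^2 + 0.675*s + 0.08)/(s^3 + 3.9*s^2 + 3.38*s + 0.84)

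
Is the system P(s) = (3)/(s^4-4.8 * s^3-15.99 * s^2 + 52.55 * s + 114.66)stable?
Denominator: s^4 - 4.8*s^3 - 15.99*s^2 + 52.55*s + 114.66 = (s - 4.5)(s - 4.9)(s + 2)(s + 2.6). Poles: -2, -2.6, 4.5, 4.9. All Re(p)<0: No (unstable)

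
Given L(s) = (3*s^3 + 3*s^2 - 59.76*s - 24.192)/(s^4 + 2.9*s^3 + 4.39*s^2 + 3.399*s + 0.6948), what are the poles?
Set denominator = 0: s^4 + 2.9*s^3 + 4.39*s^2 + 3.399*s + 0.6948 = (s + 1.2)(s + 0.3)(s^2 + 1.4*s + 1.93) = 0 → Poles: -0.3, -0.7 + 1.2j, -0.7 - 1.2j, -1.2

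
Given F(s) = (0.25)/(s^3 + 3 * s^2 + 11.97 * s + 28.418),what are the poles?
Set denominator = 0: s^3 + 3*s^2 + 11.97*s + 28.418 = (s + 2.6)(s^2 + 0.4*s + 10.93) = 0 → Poles: -0.2 + 3.3j, -0.2 - 3.3j, -2.6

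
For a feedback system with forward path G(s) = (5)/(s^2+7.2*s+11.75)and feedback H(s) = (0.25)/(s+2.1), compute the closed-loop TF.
Closed-loop T = G/(1+GH).
Numerator: G_num * H_den = 5*s + 10.5.
Denominator: G_den * H_den + G_num * H_num = (s^3 + 9.3*s^2 + 26.87*s + 24.675) + (1.25) = s^3 + 9.3*s^2 + 26.87*s + 25.925.
T(s) = (5*s + 10.5)/(s^3 + 9.3*s^2 + 26.87*s + 25.925)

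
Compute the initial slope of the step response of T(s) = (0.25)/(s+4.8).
IVT: y'(0⁺) = lim_{s→∞} s²·Y(s) = lim_{s→∞} s·T(s).
deg(num) = 0, deg(den) = 1, relative degree = 1, so s·T(s) → (leading num)/(leading den) = 0.25/1 = 0.25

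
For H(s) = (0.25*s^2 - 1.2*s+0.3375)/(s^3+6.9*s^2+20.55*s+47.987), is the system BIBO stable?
Denominator: s^3 + 6.9*s^2 + 20.55*s + 47.987 = (s + 4.7)(s^2 + 2.2*s + 10.21). Poles: -1.1 + 3j, -1.1 - 3j, -4.7. All Re(p)<0: Yes (stable)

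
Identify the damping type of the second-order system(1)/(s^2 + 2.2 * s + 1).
Standard form: ωn²/(s²+2ζωn·s+ωn²) gives ωn=1, ζ=1.1.
Overdamped (ζ = 1.1 > 1)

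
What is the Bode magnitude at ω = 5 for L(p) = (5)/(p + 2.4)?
Substitute p = j*5: L(j5) = 0.390117 - 0.812744j.
|L(j5)| = sqrt(Re² + Im²) = 0.9015.
20*log₁₀(0.9015) = -0.90 dB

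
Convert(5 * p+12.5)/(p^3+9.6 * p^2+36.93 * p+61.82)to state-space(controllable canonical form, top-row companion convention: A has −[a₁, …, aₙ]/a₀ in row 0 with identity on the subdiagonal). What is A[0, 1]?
Reachable canonical form for den = p^3 + 9.6*p^2 + 36.93*p + 61.82: top row of A = -[a₁,a₂,...,aₙ]/a₀, ones on the subdiagonal, zeros elsewhere.
A = [[-9.6, -36.93, -61.82], [1, 0, 0], [0, 1, 0]].
A[0,1] = -36.93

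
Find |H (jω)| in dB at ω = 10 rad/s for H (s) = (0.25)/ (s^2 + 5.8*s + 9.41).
Substitute s = j*10: H(j10) = -0.00195734 - 0.00125318j.
|H(j10)| = sqrt(Re² + Im²) = 0.002324.
20*log₁₀(0.002324) = -52.67 dB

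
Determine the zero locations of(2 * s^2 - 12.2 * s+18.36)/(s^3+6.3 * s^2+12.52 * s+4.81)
Set numerator = 0: 2*s^2 - 12.2*s + 18.36 = 2*(s - 2.7)(s - 3.4) = 0 → Zeros: 2.7, 3.4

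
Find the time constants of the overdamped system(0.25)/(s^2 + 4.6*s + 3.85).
Overdamped: real poles at -1.1, -3.5. τ = -1/pole → τ₁ = 0.9091, τ₂ = 0.2857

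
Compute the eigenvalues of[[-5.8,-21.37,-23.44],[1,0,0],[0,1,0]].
Eigenvalues solve det(λI - A) = 0.
Characteristic polynomial: λ^3 + 5.8*λ^2 + 21.37*λ + 23.44 = 0.
Factor: (λ + 1.6)(λ^2 + 4.2*λ + 14.65) = 0.
Roots: -1.6, -2.1 + 3.2j, -2.1 - 3.2j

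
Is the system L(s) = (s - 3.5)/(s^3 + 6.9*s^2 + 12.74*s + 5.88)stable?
Denominator: s^3 + 6.9*s^2 + 12.74*s + 5.88 = (s + 0.7)(s + 2)(s + 4.2). Poles: -0.7, -2, -4.2. All Re(p)<0: Yes (stable)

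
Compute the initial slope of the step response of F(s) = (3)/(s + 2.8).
IVT: y'(0⁺) = lim_{s→∞} s²·Y(s) = lim_{s→∞} s·F(s).
deg(num) = 0, deg(den) = 1, relative degree = 1, so s·F(s) → (leading num)/(leading den) = 3/1 = 3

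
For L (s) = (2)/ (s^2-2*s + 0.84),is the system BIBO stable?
Denominator: s^2 - 2*s + 0.84 = (s - 0.6)(s - 1.4). Poles: 0.6, 1.4. All Re(p)<0: No (unstable)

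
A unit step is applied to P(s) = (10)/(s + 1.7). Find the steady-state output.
FVT: lim_{t→∞} y(t) = lim_{s→0} s*Y(s) where Y(s) = P(s)/s.
= lim_{s→0} P(s) = P(0) = num(0)/den(0) = 10/1.7 = 5.882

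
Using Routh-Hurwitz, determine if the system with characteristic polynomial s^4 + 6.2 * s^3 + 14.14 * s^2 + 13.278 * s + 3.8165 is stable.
Routh array:
s^4: [1, 14.14, 3.8165]; s^3: [6.2, 13.278]; s^2: [11.9984, 3.8165]; s^1: [11.3059]; s^0: [3.8165]
First column: [1, 6.2, 11.9984, 11.3059, 3.8165]. Sign changes = 0.
Yes, stable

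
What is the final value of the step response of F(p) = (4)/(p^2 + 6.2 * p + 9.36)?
FVT: lim_{t→∞} y(t) = lim_{p→0} p*Y(p) where Y(p) = F(p)/p.
= lim_{p→0} F(p) = F(0) = num(0)/den(0) = 4/9.36 = 0.4274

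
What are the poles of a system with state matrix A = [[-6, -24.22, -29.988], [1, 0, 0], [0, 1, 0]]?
Eigenvalues solve det(λI - A) = 0.
Characteristic polynomial: λ^3 + 6*λ^2 + 24.22*λ + 29.988 = 0.
Factor: (λ + 1.8)(λ^2 + 4.2*λ + 16.66) = 0.
Roots: -1.8, -2.1 + 3.5j, -2.1 - 3.5j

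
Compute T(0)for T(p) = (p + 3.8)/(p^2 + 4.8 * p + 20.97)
DC gain = T(0) = num(0)/den(0) = 3.8/20.97 = 0.1812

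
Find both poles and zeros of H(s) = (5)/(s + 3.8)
Set denominator = 0: s + 3.8 = 0 → Poles: -3.8
Numerator is a nonzero constant (5) → Zeros: none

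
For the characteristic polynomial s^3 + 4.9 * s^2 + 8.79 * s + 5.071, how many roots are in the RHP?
s^3 + 4.9*s^2 + 8.79*s + 5.071 = (s + 1.1)(s^2 + 3.8*s + 4.61). Poles: -1.1, -1.9 + 1j, -1.9 - 1j. RHP poles (Re>0): 0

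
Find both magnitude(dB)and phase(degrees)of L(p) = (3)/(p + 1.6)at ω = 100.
Substitute p = j*100: L(j100) = 0.000479877 - 0.0299923j.
|L| = 20*log₁₀(sqrt(Re²+Im²)) = -30.46 dB.
∠L = atan2(Im, Re) = -89.08°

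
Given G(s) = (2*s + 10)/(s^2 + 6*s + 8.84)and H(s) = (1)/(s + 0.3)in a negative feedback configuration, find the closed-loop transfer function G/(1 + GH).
Closed-loop T = G/(1+GH).
Numerator: G_num * H_den = 2*s^2 + 10.6*s + 3.
Denominator: G_den * H_den + G_num * H_num = (s^3 + 6.3*s^2 + 10.64*s + 2.652) + (2*s + 10) = s^3 + 6.3*s^2 + 12.64*s + 12.652.
T(s) = (2*s^2 + 10.6*s + 3)/(s^3 + 6.3*s^2 + 12.64*s + 12.652)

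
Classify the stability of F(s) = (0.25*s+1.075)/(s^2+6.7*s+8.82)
Denominator: s^2 + 6.7*s + 8.82 = (s + 4.9)(s + 1.8). Poles: -1.8, -4.9. Stable (all poles in LHP)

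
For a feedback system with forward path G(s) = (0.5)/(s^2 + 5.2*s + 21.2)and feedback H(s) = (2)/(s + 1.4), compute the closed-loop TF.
Closed-loop T = G/(1+GH).
Numerator: G_num * H_den = 0.5*s + 0.7.
Denominator: G_den * H_den + G_num * H_num = (s^3 + 6.6*s^2 + 28.48*s + 29.68) + (1) = s^3 + 6.6*s^2 + 28.48*s + 30.68.
T(s) = (0.5*s + 0.7)/(s^3 + 6.6*s^2 + 28.48*s + 30.68)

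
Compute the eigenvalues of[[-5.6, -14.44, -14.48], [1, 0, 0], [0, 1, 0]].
Eigenvalues solve det(λI - A) = 0.
Characteristic polynomial: λ^3 + 5.6*λ^2 + 14.44*λ + 14.48 = 0.
Factor: (λ + 2)(λ^2 + 3.6*λ + 7.24) = 0.
Roots: -1.8 + 2j, -1.8 - 2j, -2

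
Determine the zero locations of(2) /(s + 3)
Numerator is a nonzero constant (2) → Zeros: none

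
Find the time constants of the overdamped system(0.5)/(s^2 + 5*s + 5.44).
Overdamped: real poles at -1.6, -3.4. τ = -1/pole → τ₁ = 0.625, τ₂ = 0.2941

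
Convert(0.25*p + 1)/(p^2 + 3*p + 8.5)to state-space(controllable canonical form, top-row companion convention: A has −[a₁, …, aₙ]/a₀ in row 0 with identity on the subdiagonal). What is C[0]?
Reachable canonical form: C = numerator coefficients (right-aligned, zero-padded to length n).
num = 0.25*p + 1, C = [[0.25, 1]].
C[0] = 0.25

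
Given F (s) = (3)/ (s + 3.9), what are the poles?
Set denominator = 0: s + 3.9 = 0 → Poles: -3.9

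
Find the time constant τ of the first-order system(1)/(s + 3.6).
First-order system: τ = -1/pole. Pole = -3.6. τ = -1/(-3.6) = 0.2778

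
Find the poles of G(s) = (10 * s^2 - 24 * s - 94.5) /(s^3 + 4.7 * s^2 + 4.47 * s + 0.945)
Set denominator = 0: s^3 + 4.7*s^2 + 4.47*s + 0.945 = (s + 0.3)(s + 3.5)(s + 0.9) = 0 → Poles: -0.3, -0.9, -3.5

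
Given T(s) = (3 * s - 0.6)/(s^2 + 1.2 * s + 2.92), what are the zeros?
Set numerator = 0: 3*s - 0.6 = 0 → Zeros: 0.2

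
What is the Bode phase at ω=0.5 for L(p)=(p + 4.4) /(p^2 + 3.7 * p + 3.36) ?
Substitute p = j*0.5: L(j0.5) = 1.11565 - 0.502879j.
∠L(j0.5) = atan2(Im, Re) = atan2(-0.502879, 1.11565) = -24.26°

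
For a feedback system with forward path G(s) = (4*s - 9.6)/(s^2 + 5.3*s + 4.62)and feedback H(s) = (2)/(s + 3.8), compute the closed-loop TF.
Closed-loop T = G/(1+GH).
Numerator: G_num * H_den = 4*s^2 + 5.6*s - 36.48.
Denominator: G_den * H_den + G_num * H_num = (s^3 + 9.1*s^2 + 24.76*s + 17.556) + (8*s - 19.2) = s^3 + 9.1*s^2 + 32.76*s - 1.644.
T(s) = (4*s^2 + 5.6*s - 36.48)/(s^3 + 9.1*s^2 + 32.76*s - 1.644)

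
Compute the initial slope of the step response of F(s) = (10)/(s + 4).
IVT: y'(0⁺) = lim_{s→∞} s²·Y(s) = lim_{s→∞} s·F(s).
deg(num) = 0, deg(den) = 1, relative degree = 1, so s·F(s) → (leading num)/(leading den) = 10/1 = 10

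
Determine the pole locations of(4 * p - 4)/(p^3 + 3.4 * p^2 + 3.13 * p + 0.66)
Set denominator = 0: p^3 + 3.4*p^2 + 3.13*p + 0.66 = (p + 1.1)(p + 0.3)(p + 2) = 0 → Poles: -0.3, -1.1, -2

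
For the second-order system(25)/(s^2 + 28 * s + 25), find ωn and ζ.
Standard form: ωn²/(s²+2ζωn·s+ωn²).
const=25=ωn² → ωn=5, s coeff=28=2ζωn → ζ=2.8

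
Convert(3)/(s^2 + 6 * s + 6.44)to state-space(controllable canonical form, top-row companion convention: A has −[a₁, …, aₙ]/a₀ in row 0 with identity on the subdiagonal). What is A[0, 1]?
Reachable canonical form for den = s^2 + 6*s + 6.44: top row of A = -[a₁,a₂,...,aₙ]/a₀, ones on the subdiagonal, zeros elsewhere.
A = [[-6, -6.44], [1, 0]].
A[0,1] = -6.44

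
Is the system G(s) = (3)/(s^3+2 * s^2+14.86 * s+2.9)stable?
Denominator: s^3 + 2*s^2 + 14.86*s + 2.9 = (s + 0.2)(s^2 + 1.8*s + 14.5). Poles: -0.2, -0.9 + 3.7j, -0.9 - 3.7j. All Re(p)<0: Yes (stable)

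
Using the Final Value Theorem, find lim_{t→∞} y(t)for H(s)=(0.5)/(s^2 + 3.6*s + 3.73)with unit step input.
FVT: lim_{t→∞} y(t) = lim_{s→0} s*Y(s) where Y(s) = H(s)/s.
= lim_{s→0} H(s) = H(0) = num(0)/den(0) = 0.5/3.73 = 0.134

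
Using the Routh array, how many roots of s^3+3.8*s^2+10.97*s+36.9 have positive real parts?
Routh array:
s^3: [1, 10.97]; s^2: [3.8, 36.9]; s^1: [1.25947]; s^0: [36.9]
First column: [1, 3.8, 1.25947, 36.9]. Sign changes = RHP roots = 0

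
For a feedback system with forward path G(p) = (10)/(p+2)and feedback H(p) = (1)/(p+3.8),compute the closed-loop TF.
Closed-loop T = G/(1+GH).
Numerator: G_num * H_den = 10*p + 38.
Denominator: G_den * H_den + G_num * H_num = (p^2 + 5.8*p + 7.6) + (10) = p^2 + 5.8*p + 17.6.
T(p) = (10*p + 38)/(p^2 + 5.8*p + 17.6)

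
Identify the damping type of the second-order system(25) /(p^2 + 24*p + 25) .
Standard form: ωn²/(p²+2ζωn·p+ωn²) gives ωn=5, ζ=2.4.
Overdamped (ζ = 2.4 > 1)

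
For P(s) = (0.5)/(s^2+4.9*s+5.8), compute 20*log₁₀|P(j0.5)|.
Substitute s = j*0.5: P(j0.5) = 0.0753974 - 0.0332835j.
|P(j0.5)| = sqrt(Re² + Im²) = 0.08242.
20*log₁₀(0.08242) = -21.68 dB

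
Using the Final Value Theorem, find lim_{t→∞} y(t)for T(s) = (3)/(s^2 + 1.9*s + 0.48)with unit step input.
FVT: lim_{t→∞} y(t) = lim_{s→0} s*Y(s) where Y(s) = T(s)/s.
= lim_{s→0} T(s) = T(0) = num(0)/den(0) = 3/0.48 = 6.25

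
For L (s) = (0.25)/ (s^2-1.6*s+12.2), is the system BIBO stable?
Denominator: s^2 - 1.6*s + 12.2. Poles: 0.8 + 3.4j, 0.8 - 3.4j. All Re(p)<0: No (unstable)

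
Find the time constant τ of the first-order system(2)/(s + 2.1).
First-order system: τ = -1/pole. Pole = -2.1. τ = -1/(-2.1) = 0.4762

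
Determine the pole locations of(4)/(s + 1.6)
Set denominator = 0: s + 1.6 = 0 → Poles: -1.6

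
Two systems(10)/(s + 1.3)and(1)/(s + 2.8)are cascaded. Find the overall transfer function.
Series: H = H₁ · H₂ = (n₁·n₂)/(d₁·d₂).
Num: n₁·n₂ = 10. Den: d₁·d₂ = s^2 + 4.1*s + 3.64.
H(s) = (10)/(s^2 + 4.1*s + 3.64)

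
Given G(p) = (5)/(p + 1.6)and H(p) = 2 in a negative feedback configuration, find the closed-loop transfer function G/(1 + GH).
Closed-loop T = G/(1+GH).
Numerator: G_num * H_den = 5.
Denominator: G_den * H_den + G_num * H_num = (p + 1.6) + (10) = p + 11.6.
T(p) = (5)/(p + 11.6)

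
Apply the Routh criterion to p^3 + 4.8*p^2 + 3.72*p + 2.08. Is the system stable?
Routh array:
p^3: [1, 3.72]; p^2: [4.8, 2.08]; p^1: [3.28667]; p^0: [2.08]
First column: [1, 4.8, 3.28667, 2.08]. Sign changes = 0.
Yes, stable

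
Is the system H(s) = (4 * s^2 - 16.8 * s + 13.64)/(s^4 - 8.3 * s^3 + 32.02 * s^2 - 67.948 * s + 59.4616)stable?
Denominator: s^4 - 8.3*s^3 + 32.02*s^2 - 67.948*s + 59.4616 = (s - 2.2)(s - 2.9)(s^2 - 3.2*s + 9.32). Poles: 1.6 + 2.6j, 1.6 - 2.6j, 2.2, 2.9. All Re(p)<0: No (unstable)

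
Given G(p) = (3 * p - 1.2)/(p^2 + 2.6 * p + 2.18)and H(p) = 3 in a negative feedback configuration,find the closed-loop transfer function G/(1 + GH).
Closed-loop T = G/(1+GH).
Numerator: G_num * H_den = 3*p - 1.2.
Denominator: G_den * H_den + G_num * H_num = (p^2 + 2.6*p + 2.18) + (9*p - 3.6) = p^2 + 11.6*p - 1.42.
T(p) = (3*p - 1.2)/(p^2 + 11.6*p - 1.42)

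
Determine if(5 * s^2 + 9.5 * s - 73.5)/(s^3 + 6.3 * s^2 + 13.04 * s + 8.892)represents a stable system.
Denominator: s^3 + 6.3*s^2 + 13.04*s + 8.892 = (s + 2.6)(s + 1.9)(s + 1.8). Poles: -1.8, -1.9, -2.6. All Re(p)<0: Yes (stable)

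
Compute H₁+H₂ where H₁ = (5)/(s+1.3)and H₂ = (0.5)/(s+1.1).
Parallel: H = H₁ + H₂ = (n₁·d₂ + n₂·d₁)/(d₁·d₂).
n₁·d₂ = 5*s + 5.5. n₂·d₁ = 0.5*s + 0.65. Sum = 5.5*s + 6.15. d₁·d₂ = s^2 + 2.4*s + 1.43.
H(s) = (5.5*s + 6.15)/(s^2 + 2.4*s + 1.43)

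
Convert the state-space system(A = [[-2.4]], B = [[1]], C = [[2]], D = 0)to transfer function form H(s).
H(s) = C(sI - A)⁻¹B + D.
Characteristic polynomial det(sI - A) = s + 2.4.
Numerator from C·adj(sI-A)·B + D·det(sI-A) = 2.
H(s) = (2)/(s + 2.4)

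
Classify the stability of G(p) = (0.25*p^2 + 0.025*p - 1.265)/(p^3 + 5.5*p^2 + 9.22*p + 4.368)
Denominator: p^3 + 5.5*p^2 + 9.22*p + 4.368 = (p + 2.6)(p + 0.8)(p + 2.1). Poles: -0.8, -2.1, -2.6. Stable (all poles in LHP)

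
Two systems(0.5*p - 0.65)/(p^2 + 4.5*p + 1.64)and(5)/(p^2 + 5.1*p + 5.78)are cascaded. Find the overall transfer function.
Series: H = H₁ · H₂ = (n₁·n₂)/(d₁·d₂).
Num: n₁·n₂ = 2.5*p - 3.25. Den: d₁·d₂ = p^4 + 9.6*p^3 + 30.37*p^2 + 34.374*p + 9.4792.
H(p) = (2.5*p - 3.25)/(p^4 + 9.6*p^3 + 30.37*p^2 + 34.374*p + 9.4792)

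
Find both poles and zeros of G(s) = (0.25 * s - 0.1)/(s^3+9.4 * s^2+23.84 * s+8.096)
Set denominator = 0: s^3 + 9.4*s^2 + 23.84*s + 8.096 = (s + 4.6)(s + 4.4)(s + 0.4) = 0 → Poles: -0.4, -4.4, -4.6
Set numerator = 0: 0.25*s - 0.1 = 0 → Zeros: 0.4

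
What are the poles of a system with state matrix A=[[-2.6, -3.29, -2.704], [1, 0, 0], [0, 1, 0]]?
Eigenvalues solve det(λI - A) = 0.
Characteristic polynomial: λ^3 + 2.6*λ^2 + 3.29*λ + 2.704 = 0.
Factor: (λ + 1.6)(λ^2 + λ + 1.69) = 0.
Roots: -0.5 + 1.2j, -0.5 - 1.2j, -1.6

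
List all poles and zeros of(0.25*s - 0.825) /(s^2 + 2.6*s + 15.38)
Set denominator = 0: s^2 + 2.6*s + 15.38 = 0 → Poles: -1.3 + 3.7j, -1.3 - 3.7j
Set numerator = 0: 0.25*s - 0.825 = 0 → Zeros: 3.3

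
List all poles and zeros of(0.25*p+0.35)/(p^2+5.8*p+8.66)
Set denominator = 0: p^2 + 5.8*p + 8.66 = 0 → Poles: -2.9 + 0.5j, -2.9 - 0.5j
Set numerator = 0: 0.25*p + 0.35 = 0 → Zeros: -1.4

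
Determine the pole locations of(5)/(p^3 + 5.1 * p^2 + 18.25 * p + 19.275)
Set denominator = 0: p^3 + 5.1*p^2 + 18.25*p + 19.275 = (p + 1.5)(p^2 + 3.6*p + 12.85) = 0 → Poles: -1.5, -1.8 + 3.1j, -1.8 - 3.1j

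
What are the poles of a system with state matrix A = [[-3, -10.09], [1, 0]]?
Eigenvalues solve det(λI - A) = 0.
Characteristic polynomial: λ^2 + 3*λ + 10.09 = 0.
Roots: -1.5 + 2.8j, -1.5 - 2.8j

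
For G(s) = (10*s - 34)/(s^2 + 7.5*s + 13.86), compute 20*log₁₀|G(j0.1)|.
Substitute s = j*0.1: G(j0.1) = -2.4438 + 0.204538j.
|G(j0.1)| = sqrt(Re² + Im²) = 2.452.
20*log₁₀(2.452) = 7.79 dB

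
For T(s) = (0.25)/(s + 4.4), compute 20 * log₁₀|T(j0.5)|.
Substitute s = j*0.5: T(j0.5) = 0.0560938 - 0.0063743j.
|T(j0.5)| = sqrt(Re² + Im²) = 0.05645.
20*log₁₀(0.05645) = -24.97 dB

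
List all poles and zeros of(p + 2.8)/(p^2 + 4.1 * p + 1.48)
Set denominator = 0: p^2 + 4.1*p + 1.48 = (p + 3.7)(p + 0.4) = 0 → Poles: -0.4, -3.7
Set numerator = 0: p + 2.8 = 0 → Zeros: -2.8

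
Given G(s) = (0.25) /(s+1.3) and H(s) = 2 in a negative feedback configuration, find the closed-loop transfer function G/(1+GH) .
Closed-loop T = G/(1+GH).
Numerator: G_num * H_den = 0.25.
Denominator: G_den * H_den + G_num * H_num = (s + 1.3) + (0.5) = s + 1.8.
T(s) = (0.25)/(s + 1.8)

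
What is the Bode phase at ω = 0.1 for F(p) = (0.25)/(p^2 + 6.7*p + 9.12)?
Substitute p = j*0.1: F(j0.1) = 0.0272947 - 0.00200741j.
∠F(j0.1) = atan2(Im, Re) = atan2(-0.00200741, 0.0272947) = -4.21°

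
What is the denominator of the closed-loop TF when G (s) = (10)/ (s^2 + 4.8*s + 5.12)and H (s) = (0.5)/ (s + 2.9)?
Characteristic poly = G_den * H_den + G_num * H_num = (s^3 + 7.7*s^2 + 19.04*s + 14.848) + (5) = s^3 + 7.7*s^2 + 19.04*s + 19.848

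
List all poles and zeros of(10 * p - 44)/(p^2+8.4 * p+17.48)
Set denominator = 0: p^2 + 8.4*p + 17.48 = (p + 3.8)(p + 4.6) = 0 → Poles: -3.8, -4.6
Set numerator = 0: 10*p - 44 = 0 → Zeros: 4.4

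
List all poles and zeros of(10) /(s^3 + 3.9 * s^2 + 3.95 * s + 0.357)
Set denominator = 0: s^3 + 3.9*s^2 + 3.95*s + 0.357 = (s + 2.1)(s + 0.1)(s + 1.7) = 0 → Poles: -0.1, -1.7, -2.1
Numerator is a nonzero constant (10) → Zeros: none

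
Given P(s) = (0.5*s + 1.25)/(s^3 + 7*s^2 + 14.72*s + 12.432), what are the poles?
Set denominator = 0: s^3 + 7*s^2 + 14.72*s + 12.432 = (s + 4.2)(s^2 + 2.8*s + 2.96) = 0 → Poles: -1.4 + 1j, -1.4 - 1j, -4.2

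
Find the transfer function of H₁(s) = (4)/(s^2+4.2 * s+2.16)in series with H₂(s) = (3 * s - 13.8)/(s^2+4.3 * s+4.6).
Series: H = H₁ · H₂ = (n₁·n₂)/(d₁·d₂).
Num: n₁·n₂ = 12*s - 55.2. Den: d₁·d₂ = s^4 + 8.5*s^3 + 24.82*s^2 + 28.608*s + 9.936.
H(s) = (12*s - 55.2)/(s^4 + 8.5*s^3 + 24.82*s^2 + 28.608*s + 9.936)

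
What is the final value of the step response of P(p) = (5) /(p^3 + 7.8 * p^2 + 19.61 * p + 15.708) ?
FVT: lim_{t→∞} y(t) = lim_{p→0} p*Y(p) where Y(p) = P(p)/p.
= lim_{p→0} P(p) = P(0) = num(0)/den(0) = 5/15.708 = 0.3183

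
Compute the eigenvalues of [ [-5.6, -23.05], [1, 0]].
Eigenvalues solve det(λI - A) = 0.
Characteristic polynomial: λ^2 + 5.6*λ + 23.05 = 0.
Roots: -2.8 + 3.9j, -2.8 - 3.9j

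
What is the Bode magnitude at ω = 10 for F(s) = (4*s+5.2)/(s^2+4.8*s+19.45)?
Substitute s = j*10: F(j10) = 0.170733 - 0.394845j.
|F(j10)| = sqrt(Re² + Im²) = 0.4302.
20*log₁₀(0.4302) = -7.33 dB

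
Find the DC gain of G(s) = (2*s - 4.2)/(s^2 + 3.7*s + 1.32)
DC gain = G(0) = num(0)/den(0) = -4.2/1.32 = -3.182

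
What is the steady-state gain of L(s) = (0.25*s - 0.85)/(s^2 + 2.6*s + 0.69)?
DC gain = L(0) = num(0)/den(0) = -0.85/0.69 = -1.232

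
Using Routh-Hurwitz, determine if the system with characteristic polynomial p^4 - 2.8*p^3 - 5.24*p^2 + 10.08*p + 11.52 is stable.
Routh array:
p^4: [1, -5.24, 11.52]; p^3: [-2.8, 10.08]; p^2: [-1.64, 11.52]; p^1: [-9.58829]; p^0: [11.52]
First column: [1, -2.8, -1.64, -9.58829, 11.52]. Sign changes = 2.
No, unstable (2 RHP root(s))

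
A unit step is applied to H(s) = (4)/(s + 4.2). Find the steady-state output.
FVT: lim_{t→∞} y(t) = lim_{s→0} s*Y(s) where Y(s) = H(s)/s.
= lim_{s→0} H(s) = H(0) = num(0)/den(0) = 4/4.2 = 0.9524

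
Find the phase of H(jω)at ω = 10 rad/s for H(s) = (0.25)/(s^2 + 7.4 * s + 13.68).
Substitute s = j*10: H(j10) = -0.00166936 - 0.0014311j.
∠H(j10) = atan2(Im, Re) = atan2(-0.0014311, -0.00166936) = -139.39°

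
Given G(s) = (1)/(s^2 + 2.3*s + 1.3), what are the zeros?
Numerator is a nonzero constant (1) → Zeros: none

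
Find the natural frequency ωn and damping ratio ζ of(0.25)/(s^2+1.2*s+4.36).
Underdamped: complex pole -0.6 + 2j. ωn = |pole| = 2.088, ζ = -Re(pole)/ωn = 0.2873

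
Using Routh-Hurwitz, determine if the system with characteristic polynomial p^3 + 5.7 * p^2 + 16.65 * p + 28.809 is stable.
Routh array:
p^3: [1, 16.65]; p^2: [5.7, 28.809]; p^1: [11.5958]; p^0: [28.809]
First column: [1, 5.7, 11.5958, 28.809]. Sign changes = 0.
Yes, stable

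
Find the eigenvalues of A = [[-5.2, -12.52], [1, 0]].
Eigenvalues solve det(λI - A) = 0.
Characteristic polynomial: λ^2 + 5.2*λ + 12.52 = 0.
Roots: -2.6 + 2.4j, -2.6 - 2.4j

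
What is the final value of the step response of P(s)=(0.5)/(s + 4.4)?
FVT: lim_{t→∞} y(t) = lim_{s→0} s*Y(s) where Y(s) = P(s)/s.
= lim_{s→0} P(s) = P(0) = num(0)/den(0) = 0.5/4.4 = 0.1136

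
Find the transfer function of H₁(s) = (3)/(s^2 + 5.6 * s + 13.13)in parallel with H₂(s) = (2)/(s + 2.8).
Parallel: H = H₁ + H₂ = (n₁·d₂ + n₂·d₁)/(d₁·d₂).
n₁·d₂ = 3*s + 8.4. n₂·d₁ = 2*s^2 + 11.2*s + 26.26. Sum = 2*s^2 + 14.2*s + 34.66. d₁·d₂ = s^3 + 8.4*s^2 + 28.81*s + 36.764.
H(s) = (2*s^2 + 14.2*s + 34.66)/(s^3 + 8.4*s^2 + 28.81*s + 36.764)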